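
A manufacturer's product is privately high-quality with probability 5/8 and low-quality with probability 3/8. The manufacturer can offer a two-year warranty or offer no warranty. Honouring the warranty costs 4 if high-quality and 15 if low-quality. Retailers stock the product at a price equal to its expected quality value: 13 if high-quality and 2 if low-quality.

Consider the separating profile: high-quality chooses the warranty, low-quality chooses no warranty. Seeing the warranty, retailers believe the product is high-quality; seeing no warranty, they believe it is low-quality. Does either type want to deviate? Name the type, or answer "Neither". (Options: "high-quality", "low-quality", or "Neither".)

Neither

The warranty pays 13; no warranty pays 2.
high-quality: assigned the warranty, nets 13 − 4 = 9; deviating to no warranty nets 2.
low-quality: assigned no warranty, nets 2; deviating to the warranty nets 13 − 15 = -2.
Both types strictly prefer their assigned action; no profitable deviation.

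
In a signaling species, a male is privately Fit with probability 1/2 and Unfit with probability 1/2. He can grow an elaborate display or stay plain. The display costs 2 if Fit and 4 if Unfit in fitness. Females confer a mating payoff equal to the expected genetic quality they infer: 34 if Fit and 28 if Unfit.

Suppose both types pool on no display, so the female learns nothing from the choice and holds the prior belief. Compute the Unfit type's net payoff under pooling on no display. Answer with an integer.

31

Pooled mating payoff = 1/2·34 + 1/2·28 = 31.
Unfit pays no cost for no display, so net payoff = 31.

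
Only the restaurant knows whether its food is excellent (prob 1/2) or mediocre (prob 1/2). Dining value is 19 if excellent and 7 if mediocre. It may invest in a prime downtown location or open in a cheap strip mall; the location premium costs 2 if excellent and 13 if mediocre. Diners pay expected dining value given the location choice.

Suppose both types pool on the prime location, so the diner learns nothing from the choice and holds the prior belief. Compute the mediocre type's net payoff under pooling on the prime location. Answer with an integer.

0

Pooled price premium = 1/2·19 + 1/2·7 = 13.
mediocre pays cost 13 for the prime location, so net payoff = 13 − 13 = 0.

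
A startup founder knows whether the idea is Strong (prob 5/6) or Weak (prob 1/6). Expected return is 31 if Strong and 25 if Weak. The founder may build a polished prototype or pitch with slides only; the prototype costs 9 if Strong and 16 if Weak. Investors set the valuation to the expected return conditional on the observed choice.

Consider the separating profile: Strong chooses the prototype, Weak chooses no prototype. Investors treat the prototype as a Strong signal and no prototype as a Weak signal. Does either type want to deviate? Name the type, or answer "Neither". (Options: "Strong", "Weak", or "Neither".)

Strong

The prototype pays 31; no prototype pays 25.
Strong: assigned the prototype, nets 31 − 9 = 22; deviating to no prototype nets 25.
Weak: assigned no prototype, nets 25; deviating to the prototype nets 31 − 16 = 15.
The Strong type gains 3 by deviating.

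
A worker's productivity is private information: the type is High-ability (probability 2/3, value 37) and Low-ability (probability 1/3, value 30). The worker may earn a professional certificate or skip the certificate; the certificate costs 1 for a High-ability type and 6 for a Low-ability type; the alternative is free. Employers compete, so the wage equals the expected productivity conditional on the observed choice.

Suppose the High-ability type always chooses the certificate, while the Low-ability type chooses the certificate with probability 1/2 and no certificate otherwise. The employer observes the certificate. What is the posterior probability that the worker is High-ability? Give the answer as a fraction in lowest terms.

P(the certificate) = (2/3)·1 + (1/3)·(1/2) = 5/6.
By Bayes' rule, P(High-ability | the certificate) = (2/3) / (5/6) = 4/5.

4/5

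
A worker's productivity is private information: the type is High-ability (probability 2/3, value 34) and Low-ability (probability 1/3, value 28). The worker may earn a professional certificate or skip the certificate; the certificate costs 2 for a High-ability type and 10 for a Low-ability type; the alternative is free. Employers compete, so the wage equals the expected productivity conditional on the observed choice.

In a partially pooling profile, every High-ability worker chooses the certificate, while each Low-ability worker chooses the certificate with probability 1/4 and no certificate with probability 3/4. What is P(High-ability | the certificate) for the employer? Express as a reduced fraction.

P(the certificate) = (2/3)·1 + (1/3)·(1/4) = 3/4.
By Bayes' rule, P(High-ability | the certificate) = (2/3) / (3/4) = 8/9.

8/9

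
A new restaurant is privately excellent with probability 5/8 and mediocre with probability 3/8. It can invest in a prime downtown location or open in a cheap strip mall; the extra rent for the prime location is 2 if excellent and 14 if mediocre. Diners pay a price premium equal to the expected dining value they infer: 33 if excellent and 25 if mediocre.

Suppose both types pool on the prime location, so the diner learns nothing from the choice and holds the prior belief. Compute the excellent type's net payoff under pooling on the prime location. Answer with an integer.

Pooled price premium = 5/8·33 + 3/8·25 = 30.
excellent pays cost 2 for the prime location, so net payoff = 30 − 2 = 28.

28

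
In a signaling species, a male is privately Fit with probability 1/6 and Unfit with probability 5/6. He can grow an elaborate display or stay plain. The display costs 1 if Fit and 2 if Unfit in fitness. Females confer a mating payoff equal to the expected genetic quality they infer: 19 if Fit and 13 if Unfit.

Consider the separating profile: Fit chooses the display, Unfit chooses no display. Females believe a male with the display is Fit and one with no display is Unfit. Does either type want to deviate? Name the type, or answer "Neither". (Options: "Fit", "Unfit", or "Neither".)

The display pays 19; no display pays 13.
Fit: assigned the display, nets 19 − 1 = 18; deviating to no display nets 13.
Unfit: assigned no display, nets 13; deviating to the display nets 19 − 2 = 17.
The Unfit type gains 4 by deviating.

Unfit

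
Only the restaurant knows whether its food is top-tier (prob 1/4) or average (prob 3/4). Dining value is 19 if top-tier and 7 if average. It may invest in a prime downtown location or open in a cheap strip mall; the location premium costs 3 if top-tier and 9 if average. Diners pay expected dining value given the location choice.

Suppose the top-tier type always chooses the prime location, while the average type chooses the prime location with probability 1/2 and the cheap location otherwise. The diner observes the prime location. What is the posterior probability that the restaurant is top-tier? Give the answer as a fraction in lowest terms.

P(the prime location) = (1/4)·1 + (3/4)·(1/2) = 5/8.
By Bayes' rule, P(top-tier | the prime location) = (1/4) / (5/8) = 2/5.

2/5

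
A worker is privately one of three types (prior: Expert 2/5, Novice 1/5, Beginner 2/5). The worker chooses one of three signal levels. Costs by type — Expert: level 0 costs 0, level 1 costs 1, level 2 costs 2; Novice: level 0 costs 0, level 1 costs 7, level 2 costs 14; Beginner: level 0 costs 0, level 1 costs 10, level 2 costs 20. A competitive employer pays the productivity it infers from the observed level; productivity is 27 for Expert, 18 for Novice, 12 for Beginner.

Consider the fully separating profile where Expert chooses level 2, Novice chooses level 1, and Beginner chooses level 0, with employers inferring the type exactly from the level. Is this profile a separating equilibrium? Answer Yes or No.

No

Separating wages: level 2 → 27, level 1 → 18, level 0 → 12.
Expert (assigned level 2): level 0: 12 − 0 = 12; level 1: 18 − 1 = 17; level 2: 27 − 2 = 25. Expert stays.
Novice (assigned level 1): level 0: 12 − 0 = 12; level 1: 18 − 7 = 11; level 2: 27 − 14 = 13. Novice prefers level 2.
Beginner (assigned level 0): level 0: 12 − 0 = 12; level 1: 18 − 10 = 8; level 2: 27 − 20 = 7. Beginner stays.
At least one type deviates; the separating profile fails.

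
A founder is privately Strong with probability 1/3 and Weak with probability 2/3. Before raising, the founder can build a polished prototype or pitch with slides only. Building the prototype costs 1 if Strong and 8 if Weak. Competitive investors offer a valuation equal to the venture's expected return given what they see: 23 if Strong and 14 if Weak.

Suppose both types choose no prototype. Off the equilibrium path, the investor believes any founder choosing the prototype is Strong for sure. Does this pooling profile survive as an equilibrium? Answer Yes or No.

No

On path, the investor holds the prior and pays 1/3·23 + 2/3·14 = 17. Off path (the prototype), believing Strong, it pays 23.
Strong: no prototype nets 17; the prototype nets 23 − 1 = 22. Strong would deviate.
Weak: no prototype nets 17; the prototype nets 23 − 8 = 15. Weak stays.
A type deviates, so pooling fails.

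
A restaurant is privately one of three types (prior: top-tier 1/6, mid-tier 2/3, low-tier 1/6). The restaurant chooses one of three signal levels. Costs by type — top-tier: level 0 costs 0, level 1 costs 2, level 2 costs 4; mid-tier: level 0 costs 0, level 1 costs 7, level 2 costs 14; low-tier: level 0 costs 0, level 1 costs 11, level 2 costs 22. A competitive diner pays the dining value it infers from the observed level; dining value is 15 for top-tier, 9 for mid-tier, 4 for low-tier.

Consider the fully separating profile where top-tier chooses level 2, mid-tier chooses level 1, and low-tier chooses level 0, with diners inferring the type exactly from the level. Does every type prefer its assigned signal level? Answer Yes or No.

No

Separating price premiums: level 2 → 15, level 1 → 9, level 0 → 4.
top-tier (assigned level 2): level 0: 4 − 0 = 4; level 1: 9 − 2 = 7; level 2: 15 − 4 = 11. top-tier stays.
mid-tier (assigned level 1): level 0: 4 − 0 = 4; level 1: 9 − 7 = 2; level 2: 15 − 14 = 1. mid-tier prefers level 0.
low-tier (assigned level 0): level 0: 4 − 0 = 4; level 1: 9 − 11 = -2; level 2: 15 − 22 = -7. low-tier stays.
At least one type deviates; the separating profile fails.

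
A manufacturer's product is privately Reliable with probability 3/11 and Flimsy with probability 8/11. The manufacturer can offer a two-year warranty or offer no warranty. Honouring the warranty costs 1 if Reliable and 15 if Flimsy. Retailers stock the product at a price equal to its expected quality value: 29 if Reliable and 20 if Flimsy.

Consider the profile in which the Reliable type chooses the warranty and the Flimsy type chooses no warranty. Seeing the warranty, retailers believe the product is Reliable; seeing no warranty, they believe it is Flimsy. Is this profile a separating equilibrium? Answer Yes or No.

Under these beliefs, the warranty earns price 29 and no warranty earns price 20.
Reliable: the warranty nets 29 − 1 = 28; no warranty nets 20. Reliable prefers the warranty.
Flimsy: the warranty nets 29 − 15 = 14; no warranty nets 20. Flimsy prefers no warranty.
Neither type deviates, so the separating profile is an equilibrium.

Yes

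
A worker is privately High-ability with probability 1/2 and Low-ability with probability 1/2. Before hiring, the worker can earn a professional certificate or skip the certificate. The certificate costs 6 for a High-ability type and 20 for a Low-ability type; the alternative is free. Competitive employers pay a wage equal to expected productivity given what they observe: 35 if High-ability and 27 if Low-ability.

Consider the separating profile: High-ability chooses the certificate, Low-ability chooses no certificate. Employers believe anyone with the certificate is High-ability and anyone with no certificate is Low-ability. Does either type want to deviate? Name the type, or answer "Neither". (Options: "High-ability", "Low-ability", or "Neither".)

The certificate pays 35; no certificate pays 27.
High-ability: assigned the certificate, nets 35 − 6 = 29; deviating to no certificate nets 27.
Low-ability: assigned no certificate, nets 27; deviating to the certificate nets 35 − 20 = 15.
Both types strictly prefer their assigned action; no profitable deviation.

Neither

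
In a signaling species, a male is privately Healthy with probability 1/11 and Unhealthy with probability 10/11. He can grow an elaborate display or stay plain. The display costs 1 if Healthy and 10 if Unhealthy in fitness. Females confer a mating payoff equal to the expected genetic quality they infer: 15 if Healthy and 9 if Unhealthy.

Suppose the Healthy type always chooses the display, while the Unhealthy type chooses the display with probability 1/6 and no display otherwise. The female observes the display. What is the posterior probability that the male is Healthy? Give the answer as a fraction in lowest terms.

3/8

P(the display) = (1/11)·1 + (10/11)·(1/6) = 8/33.
By Bayes' rule, P(Healthy | the display) = (1/11) / (8/33) = 3/8.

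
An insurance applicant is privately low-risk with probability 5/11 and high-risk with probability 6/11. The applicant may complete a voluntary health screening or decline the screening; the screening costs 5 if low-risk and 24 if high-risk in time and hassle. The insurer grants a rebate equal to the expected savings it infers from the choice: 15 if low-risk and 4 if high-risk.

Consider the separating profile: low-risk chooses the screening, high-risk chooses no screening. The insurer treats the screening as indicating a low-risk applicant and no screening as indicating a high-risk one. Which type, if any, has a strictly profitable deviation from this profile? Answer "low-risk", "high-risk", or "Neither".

Neither

The screening pays 15; no screening pays 4.
low-risk: assigned the screening, nets 15 − 5 = 10; deviating to no screening nets 4.
high-risk: assigned no screening, nets 4; deviating to the screening nets 15 − 24 = -9.
Both types strictly prefer their assigned action; no profitable deviation.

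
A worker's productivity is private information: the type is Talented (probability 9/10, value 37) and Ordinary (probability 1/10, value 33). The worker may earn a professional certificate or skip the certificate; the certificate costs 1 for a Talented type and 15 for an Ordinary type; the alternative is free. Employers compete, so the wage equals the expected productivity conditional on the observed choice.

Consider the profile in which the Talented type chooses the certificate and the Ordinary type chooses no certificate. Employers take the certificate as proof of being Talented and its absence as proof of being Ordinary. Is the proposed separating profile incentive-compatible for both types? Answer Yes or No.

Under these beliefs, the certificate earns wage 37 and no certificate earns wage 33.
Talented: the certificate nets 37 − 1 = 36; no certificate nets 33. Talented prefers the certificate.
Ordinary: the certificate nets 37 − 15 = 22; no certificate nets 33. Ordinary prefers no certificate.
Neither type deviates, so the separating profile is an equilibrium.

Yes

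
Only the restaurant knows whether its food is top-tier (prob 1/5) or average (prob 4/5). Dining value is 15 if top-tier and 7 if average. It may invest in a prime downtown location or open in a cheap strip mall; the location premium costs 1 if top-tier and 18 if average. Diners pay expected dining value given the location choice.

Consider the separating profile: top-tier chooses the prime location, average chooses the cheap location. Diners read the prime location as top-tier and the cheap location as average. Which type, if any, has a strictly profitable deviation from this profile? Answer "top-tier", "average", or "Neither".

Neither

The prime location pays 15; the cheap location pays 7.
top-tier: assigned the prime location, nets 15 − 1 = 14; deviating to the cheap location nets 7.
average: assigned the cheap location, nets 7; deviating to the prime location nets 15 − 18 = -3.
Both types strictly prefer their assigned action; no profitable deviation.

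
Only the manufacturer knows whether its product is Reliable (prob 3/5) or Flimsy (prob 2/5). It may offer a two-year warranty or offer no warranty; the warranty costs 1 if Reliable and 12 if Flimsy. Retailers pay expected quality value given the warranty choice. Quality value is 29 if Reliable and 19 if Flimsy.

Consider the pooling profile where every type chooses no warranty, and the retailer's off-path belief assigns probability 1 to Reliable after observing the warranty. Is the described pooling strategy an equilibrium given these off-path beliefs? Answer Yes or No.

No

On path, the retailer holds the prior and pays 3/5·29 + 2/5·19 = 25. Off path (the warranty), believing Reliable, it pays 29.
Reliable: no warranty nets 25; the warranty nets 29 − 1 = 28. Reliable would deviate.
Flimsy: no warranty nets 25; the warranty nets 29 − 12 = 17. Flimsy stays.
A type deviates, so pooling fails.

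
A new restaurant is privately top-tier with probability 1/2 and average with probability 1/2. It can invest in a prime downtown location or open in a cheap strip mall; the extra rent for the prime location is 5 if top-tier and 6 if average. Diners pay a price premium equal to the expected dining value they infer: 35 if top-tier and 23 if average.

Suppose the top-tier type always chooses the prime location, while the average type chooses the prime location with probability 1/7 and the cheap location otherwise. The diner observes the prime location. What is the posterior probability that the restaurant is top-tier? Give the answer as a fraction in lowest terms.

7/8

P(the prime location) = (1/2)·1 + (1/2)·(1/7) = 4/7.
By Bayes' rule, P(top-tier | the prime location) = (1/2) / (4/7) = 7/8.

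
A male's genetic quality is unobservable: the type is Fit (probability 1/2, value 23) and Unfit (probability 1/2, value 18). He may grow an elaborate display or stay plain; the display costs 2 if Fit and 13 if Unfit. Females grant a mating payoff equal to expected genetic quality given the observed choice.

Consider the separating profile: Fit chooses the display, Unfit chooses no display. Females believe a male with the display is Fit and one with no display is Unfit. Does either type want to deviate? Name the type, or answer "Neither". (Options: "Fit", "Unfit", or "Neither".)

Neither

The display pays 23; no display pays 18.
Fit: assigned the display, nets 23 − 2 = 21; deviating to no display nets 18.
Unfit: assigned no display, nets 18; deviating to the display nets 23 − 13 = 10.
Both types strictly prefer their assigned action; no profitable deviation.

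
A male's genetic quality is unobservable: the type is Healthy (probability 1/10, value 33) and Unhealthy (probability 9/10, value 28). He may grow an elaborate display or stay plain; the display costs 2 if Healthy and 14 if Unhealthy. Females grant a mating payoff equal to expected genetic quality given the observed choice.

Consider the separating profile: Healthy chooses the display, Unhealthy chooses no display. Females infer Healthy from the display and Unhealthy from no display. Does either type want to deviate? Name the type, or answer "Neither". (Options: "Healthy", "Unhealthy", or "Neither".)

Neither

The display pays 33; no display pays 28.
Healthy: assigned the display, nets 33 − 2 = 31; deviating to no display nets 28.
Unhealthy: assigned no display, nets 28; deviating to the display nets 33 − 14 = 19.
Both types strictly prefer their assigned action; no profitable deviation.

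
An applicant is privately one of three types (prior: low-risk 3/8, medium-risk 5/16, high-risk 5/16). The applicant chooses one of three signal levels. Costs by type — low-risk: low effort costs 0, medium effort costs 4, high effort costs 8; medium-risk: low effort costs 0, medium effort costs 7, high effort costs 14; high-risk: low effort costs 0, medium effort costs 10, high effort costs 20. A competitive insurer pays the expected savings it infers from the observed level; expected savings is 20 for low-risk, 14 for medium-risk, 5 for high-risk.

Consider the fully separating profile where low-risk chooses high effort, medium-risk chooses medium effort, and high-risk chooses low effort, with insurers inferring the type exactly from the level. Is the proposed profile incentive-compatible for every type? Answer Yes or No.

Separating rebates: high effort → 20, medium effort → 14, low effort → 5.
low-risk (assigned high effort): low effort: 5 − 0 = 5; medium effort: 14 − 4 = 10; high effort: 20 − 8 = 12. low-risk stays.
medium-risk (assigned medium effort): low effort: 5 − 0 = 5; medium effort: 14 − 7 = 7; high effort: 20 − 14 = 6. medium-risk stays.
high-risk (assigned low effort): low effort: 5 − 0 = 5; medium effort: 14 − 10 = 4; high effort: 20 − 20 = 0. high-risk stays.
Every type prefers its assigned level; separation holds.

Yes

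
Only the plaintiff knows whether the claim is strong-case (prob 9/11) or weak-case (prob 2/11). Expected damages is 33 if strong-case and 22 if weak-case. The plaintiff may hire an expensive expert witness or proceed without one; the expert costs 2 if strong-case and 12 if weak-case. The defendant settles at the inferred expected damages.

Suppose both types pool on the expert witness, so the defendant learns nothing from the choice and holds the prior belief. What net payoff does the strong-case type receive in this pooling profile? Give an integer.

Pooled settlement = 9/11·33 + 2/11·22 = 31.
strong-case pays cost 2 for the expert witness, so net payoff = 31 − 2 = 29.

29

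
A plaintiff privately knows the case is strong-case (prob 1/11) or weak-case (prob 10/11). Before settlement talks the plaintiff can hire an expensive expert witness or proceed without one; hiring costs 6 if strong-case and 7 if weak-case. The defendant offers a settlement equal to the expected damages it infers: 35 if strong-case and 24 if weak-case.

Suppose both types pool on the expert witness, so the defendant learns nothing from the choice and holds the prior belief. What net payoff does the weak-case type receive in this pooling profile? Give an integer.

Pooled settlement = 1/11·35 + 10/11·24 = 25.
weak-case pays cost 7 for the expert witness, so net payoff = 25 − 7 = 18.

18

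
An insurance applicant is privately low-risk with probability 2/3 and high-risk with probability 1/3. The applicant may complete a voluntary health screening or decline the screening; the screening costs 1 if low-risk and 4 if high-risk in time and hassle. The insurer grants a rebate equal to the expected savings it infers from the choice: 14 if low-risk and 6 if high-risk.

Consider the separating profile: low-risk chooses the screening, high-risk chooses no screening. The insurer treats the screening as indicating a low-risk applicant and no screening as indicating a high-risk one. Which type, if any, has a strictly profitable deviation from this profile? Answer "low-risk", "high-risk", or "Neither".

The screening pays 14; no screening pays 6.
low-risk: assigned the screening, nets 14 − 1 = 13; deviating to no screening nets 6.
high-risk: assigned no screening, nets 6; deviating to the screening nets 14 − 4 = 10.
The high-risk type gains 4 by deviating.

high-risk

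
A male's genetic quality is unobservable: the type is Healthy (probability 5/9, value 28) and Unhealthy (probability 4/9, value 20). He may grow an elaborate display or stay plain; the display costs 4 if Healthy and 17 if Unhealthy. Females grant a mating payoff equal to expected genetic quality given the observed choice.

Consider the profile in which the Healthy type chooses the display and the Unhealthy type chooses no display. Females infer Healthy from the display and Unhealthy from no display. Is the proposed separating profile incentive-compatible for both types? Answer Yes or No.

Yes

Under these beliefs, the display earns mating payoff 28 and no display earns mating payoff 20.
Healthy: the display nets 28 − 4 = 24; no display nets 20. Healthy prefers the display.
Unhealthy: the display nets 28 − 17 = 11; no display nets 20. Unhealthy prefers no display.
Neither type deviates, so the separating profile is an equilibrium.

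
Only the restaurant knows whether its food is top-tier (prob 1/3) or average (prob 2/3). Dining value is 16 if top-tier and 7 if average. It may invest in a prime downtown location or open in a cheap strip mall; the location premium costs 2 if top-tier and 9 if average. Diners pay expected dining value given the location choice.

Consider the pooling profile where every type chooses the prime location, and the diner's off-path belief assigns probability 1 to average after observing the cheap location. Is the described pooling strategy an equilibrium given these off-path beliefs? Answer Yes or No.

On path, the diner holds the prior and pays 1/3·16 + 2/3·7 = 10. Off path (the cheap location), believing average, it pays 7.
top-tier: the prime location nets 10 − 2 = 8; the cheap location nets 7. top-tier stays.
average: the prime location nets 10 − 9 = 1; the cheap location nets 7. average would deviate.
A type deviates, so pooling fails.

No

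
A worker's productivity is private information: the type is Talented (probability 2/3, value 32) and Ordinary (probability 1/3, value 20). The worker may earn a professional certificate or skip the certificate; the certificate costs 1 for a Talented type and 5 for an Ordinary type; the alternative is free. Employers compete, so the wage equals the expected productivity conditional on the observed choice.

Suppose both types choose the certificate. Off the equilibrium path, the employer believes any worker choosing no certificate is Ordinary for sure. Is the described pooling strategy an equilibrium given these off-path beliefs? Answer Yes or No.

Yes

On path, the employer holds the prior and pays 2/3·32 + 1/3·20 = 28. Off path (no certificate), believing Ordinary, it pays 20.
Talented: the certificate nets 28 − 1 = 27; no certificate nets 20. Talented stays.
Ordinary: the certificate nets 28 − 5 = 23; no certificate nets 20. Ordinary stays.
No type deviates, so pooling is sustained.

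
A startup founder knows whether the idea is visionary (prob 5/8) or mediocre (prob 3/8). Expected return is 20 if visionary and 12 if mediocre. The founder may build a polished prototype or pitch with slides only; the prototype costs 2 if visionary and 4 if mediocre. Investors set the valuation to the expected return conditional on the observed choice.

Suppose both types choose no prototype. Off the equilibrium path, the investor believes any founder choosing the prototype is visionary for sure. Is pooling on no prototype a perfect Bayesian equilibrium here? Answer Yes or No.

On path, the investor holds the prior and pays 5/8·20 + 3/8·12 = 17. Off path (the prototype), believing visionary, it pays 20.
visionary: no prototype nets 17; the prototype nets 20 − 2 = 18. visionary would deviate.
mediocre: no prototype nets 17; the prototype nets 20 − 4 = 16. mediocre stays.
A type deviates, so pooling fails.

No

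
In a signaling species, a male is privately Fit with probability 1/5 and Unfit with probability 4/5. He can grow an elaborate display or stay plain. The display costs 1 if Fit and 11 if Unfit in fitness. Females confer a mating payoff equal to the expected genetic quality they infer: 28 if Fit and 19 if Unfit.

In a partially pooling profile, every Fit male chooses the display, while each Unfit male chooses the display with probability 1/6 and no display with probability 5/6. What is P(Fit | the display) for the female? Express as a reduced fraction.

P(the display) = (1/5)·1 + (4/5)·(1/6) = 1/3.
By Bayes' rule, P(Fit | the display) = (1/5) / (1/3) = 3/5.

3/5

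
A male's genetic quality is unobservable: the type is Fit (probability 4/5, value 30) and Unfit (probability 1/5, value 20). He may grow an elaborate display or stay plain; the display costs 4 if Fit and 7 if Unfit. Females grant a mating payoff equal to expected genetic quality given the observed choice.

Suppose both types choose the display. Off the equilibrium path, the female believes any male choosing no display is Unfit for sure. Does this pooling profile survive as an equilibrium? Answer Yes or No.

On path, the female holds the prior and pays 4/5·30 + 1/5·20 = 28. Off path (no display), believing Unfit, it pays 20.
Fit: the display nets 28 − 4 = 24; no display nets 20. Fit stays.
Unfit: the display nets 28 − 7 = 21; no display nets 20. Unfit stays.
No type deviates, so pooling is sustained.

Yes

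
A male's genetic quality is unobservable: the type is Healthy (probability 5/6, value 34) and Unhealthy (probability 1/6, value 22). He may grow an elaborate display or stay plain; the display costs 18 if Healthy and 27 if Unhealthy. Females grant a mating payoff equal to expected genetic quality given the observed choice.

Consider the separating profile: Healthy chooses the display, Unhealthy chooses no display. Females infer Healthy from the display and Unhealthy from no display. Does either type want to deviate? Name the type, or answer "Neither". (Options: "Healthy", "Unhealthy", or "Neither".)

The display pays 34; no display pays 22.
Healthy: assigned the display, nets 34 − 18 = 16; deviating to no display nets 22.
Unhealthy: assigned no display, nets 22; deviating to the display nets 34 − 27 = 7.
The Healthy type gains 6 by deviating.

Healthy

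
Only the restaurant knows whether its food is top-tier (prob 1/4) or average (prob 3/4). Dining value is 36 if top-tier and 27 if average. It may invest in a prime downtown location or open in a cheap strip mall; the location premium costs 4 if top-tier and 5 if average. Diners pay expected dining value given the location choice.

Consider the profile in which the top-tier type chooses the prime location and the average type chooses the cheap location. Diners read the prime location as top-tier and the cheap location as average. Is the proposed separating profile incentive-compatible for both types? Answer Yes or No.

Under these beliefs, the prime location earns price premium 36 and the cheap location earns price premium 27.
top-tier: the prime location nets 36 − 4 = 32; the cheap location nets 27. top-tier prefers the prime location.
average: the prime location nets 36 − 5 = 31; the cheap location nets 27. average would deviate to the prime location.
average has a profitable deviation, so the profile is not an equilibrium.

No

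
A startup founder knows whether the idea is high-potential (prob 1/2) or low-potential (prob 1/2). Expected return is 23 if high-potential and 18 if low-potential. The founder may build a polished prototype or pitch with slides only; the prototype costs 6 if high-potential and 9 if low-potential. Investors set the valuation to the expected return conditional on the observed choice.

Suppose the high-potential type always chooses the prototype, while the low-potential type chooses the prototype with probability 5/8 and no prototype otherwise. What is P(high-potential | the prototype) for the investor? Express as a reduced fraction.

8/13

P(the prototype) = (1/2)·1 + (1/2)·(5/8) = 13/16.
By Bayes' rule, P(high-potential | the prototype) = (1/2) / (13/16) = 8/13.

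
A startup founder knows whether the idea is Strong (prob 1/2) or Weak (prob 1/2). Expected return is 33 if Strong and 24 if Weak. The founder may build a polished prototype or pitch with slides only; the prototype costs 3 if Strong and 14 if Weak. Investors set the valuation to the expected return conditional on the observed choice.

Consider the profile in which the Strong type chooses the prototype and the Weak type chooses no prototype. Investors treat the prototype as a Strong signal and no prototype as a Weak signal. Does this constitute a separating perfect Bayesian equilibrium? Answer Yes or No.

Yes

Under these beliefs, the prototype earns valuation 33 and no prototype earns valuation 24.
Strong: the prototype nets 33 − 3 = 30; no prototype nets 24. Strong prefers the prototype.
Weak: the prototype nets 33 − 14 = 19; no prototype nets 24. Weak prefers no prototype.
Neither type deviates, so the separating profile is an equilibrium.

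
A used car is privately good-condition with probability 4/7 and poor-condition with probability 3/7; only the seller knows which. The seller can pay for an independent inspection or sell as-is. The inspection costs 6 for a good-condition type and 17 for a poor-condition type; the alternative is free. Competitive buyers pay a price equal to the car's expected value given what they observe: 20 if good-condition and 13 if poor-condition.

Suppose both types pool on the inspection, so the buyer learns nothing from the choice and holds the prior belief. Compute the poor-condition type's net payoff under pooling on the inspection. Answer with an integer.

0

Pooled price = 4/7·20 + 3/7·13 = 17.
poor-condition pays cost 17 for the inspection, so net payoff = 17 − 17 = 0.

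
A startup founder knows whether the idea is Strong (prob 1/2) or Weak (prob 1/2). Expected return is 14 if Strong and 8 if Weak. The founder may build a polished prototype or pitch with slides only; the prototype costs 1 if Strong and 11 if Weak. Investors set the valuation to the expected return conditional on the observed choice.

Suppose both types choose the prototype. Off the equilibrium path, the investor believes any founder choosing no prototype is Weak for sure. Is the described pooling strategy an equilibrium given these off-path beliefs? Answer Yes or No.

No

On path, the investor holds the prior and pays 1/2·14 + 1/2·8 = 11. Off path (no prototype), believing Weak, it pays 8.
Strong: the prototype nets 11 − 1 = 10; no prototype nets 8. Strong stays.
Weak: the prototype nets 11 − 11 = 0; no prototype nets 8. Weak would deviate.
A type deviates, so pooling fails.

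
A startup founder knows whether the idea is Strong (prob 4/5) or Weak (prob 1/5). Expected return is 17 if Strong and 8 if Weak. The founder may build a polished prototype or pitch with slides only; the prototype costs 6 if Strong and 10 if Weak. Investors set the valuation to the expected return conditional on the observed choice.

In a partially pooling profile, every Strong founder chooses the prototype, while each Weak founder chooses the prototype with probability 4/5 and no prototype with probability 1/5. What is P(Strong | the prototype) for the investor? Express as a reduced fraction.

P(the prototype) = (4/5)·1 + (1/5)·(4/5) = 24/25.
By Bayes' rule, P(Strong | the prototype) = (4/5) / (24/25) = 5/6.

5/6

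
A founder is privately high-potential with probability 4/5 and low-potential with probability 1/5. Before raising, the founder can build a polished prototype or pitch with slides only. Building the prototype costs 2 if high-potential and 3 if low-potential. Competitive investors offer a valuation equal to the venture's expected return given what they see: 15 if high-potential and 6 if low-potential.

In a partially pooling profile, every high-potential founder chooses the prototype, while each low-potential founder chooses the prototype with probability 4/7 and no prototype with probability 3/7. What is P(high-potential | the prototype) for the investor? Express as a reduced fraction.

7/8

P(the prototype) = (4/5)·1 + (1/5)·(4/7) = 32/35.
By Bayes' rule, P(high-potential | the prototype) = (4/5) / (32/35) = 7/8.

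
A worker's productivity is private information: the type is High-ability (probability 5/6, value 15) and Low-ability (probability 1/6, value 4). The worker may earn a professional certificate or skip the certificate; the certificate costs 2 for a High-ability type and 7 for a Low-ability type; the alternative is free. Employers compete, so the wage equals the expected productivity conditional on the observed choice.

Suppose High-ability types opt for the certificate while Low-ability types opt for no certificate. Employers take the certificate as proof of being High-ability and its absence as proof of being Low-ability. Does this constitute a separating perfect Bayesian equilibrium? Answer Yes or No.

Under these beliefs, the certificate earns wage 15 and no certificate earns wage 4.
High-ability: the certificate nets 15 − 2 = 13; no certificate nets 4. High-ability prefers the certificate.
Low-ability: the certificate nets 15 − 7 = 8; no certificate nets 4. Low-ability would deviate to the certificate.
Low-ability has a profitable deviation, so the profile is not an equilibrium.

No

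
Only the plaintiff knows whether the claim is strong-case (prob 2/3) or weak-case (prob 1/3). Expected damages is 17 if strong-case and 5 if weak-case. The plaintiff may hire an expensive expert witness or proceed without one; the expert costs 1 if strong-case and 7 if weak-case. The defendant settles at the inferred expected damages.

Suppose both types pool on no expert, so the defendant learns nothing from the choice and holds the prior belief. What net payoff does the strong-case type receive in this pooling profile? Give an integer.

Pooled settlement = 2/3·17 + 1/3·5 = 13.
strong-case pays no cost for no expert, so net payoff = 13.

13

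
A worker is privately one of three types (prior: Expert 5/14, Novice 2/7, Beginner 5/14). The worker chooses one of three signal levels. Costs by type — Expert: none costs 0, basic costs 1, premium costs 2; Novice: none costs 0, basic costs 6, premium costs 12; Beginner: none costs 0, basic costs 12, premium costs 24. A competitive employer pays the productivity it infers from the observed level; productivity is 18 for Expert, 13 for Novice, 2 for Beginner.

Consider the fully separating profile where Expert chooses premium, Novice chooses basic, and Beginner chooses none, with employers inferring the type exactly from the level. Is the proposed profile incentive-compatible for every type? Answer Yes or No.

Yes

Separating wages: premium → 18, basic → 13, none → 2.
Expert (assigned premium): none: 2 − 0 = 2; basic: 13 − 1 = 12; premium: 18 − 2 = 16. Expert stays.
Novice (assigned basic): none: 2 − 0 = 2; basic: 13 − 6 = 7; premium: 18 − 12 = 6. Novice stays.
Beginner (assigned none): none: 2 − 0 = 2; basic: 13 − 12 = 1; premium: 18 − 24 = -6. Beginner stays.
Every type prefers its assigned level; separation holds.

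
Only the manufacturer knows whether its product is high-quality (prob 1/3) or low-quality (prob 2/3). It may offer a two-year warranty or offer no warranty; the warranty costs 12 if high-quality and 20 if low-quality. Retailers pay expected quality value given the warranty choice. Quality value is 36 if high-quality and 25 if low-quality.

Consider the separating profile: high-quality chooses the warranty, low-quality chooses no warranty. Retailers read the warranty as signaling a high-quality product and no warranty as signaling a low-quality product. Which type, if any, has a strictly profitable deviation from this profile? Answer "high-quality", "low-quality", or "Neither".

The warranty pays 36; no warranty pays 25.
high-quality: assigned the warranty, nets 36 − 12 = 24; deviating to no warranty nets 25.
low-quality: assigned no warranty, nets 25; deviating to the warranty nets 36 − 20 = 16.
The high-quality type gains 1 by deviating.

high-quality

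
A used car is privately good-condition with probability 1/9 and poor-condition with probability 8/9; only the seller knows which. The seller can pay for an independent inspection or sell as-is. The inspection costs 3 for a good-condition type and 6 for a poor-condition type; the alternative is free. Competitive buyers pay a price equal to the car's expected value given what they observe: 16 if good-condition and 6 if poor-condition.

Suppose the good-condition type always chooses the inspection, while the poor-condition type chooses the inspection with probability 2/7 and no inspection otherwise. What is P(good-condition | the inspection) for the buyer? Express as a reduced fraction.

7/23

P(the inspection) = (1/9)·1 + (8/9)·(2/7) = 23/63.
By Bayes' rule, P(good-condition | the inspection) = (1/9) / (23/63) = 7/23.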